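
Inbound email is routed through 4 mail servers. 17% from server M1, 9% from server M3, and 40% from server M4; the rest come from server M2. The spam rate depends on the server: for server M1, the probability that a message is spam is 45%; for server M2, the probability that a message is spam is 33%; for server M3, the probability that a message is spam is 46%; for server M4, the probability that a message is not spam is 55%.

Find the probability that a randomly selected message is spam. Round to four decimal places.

P(M2) = 1 − (0.17 + 0.09 + 0.4) = 0.34.
P(S|M4) = 1 − 0.55 = 0.45.
P(S) = P(S|M1)·P(M1) + P(S|M2)·P(M2) + P(S|M3)·P(M3) + P(S|M4)·P(M4)
      = 0.45·0.17 + 0.33·0.34 + 0.46·0.09 + 0.45·0.4
      = 0.0765 + 0.1122 + 0.0414 + 0.18 = 0.4101

0.4101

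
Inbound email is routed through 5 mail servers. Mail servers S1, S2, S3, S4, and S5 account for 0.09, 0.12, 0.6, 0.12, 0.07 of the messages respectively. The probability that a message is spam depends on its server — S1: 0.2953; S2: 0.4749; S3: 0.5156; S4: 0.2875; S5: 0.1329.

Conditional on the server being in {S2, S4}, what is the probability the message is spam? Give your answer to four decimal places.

P(S|J) ≈ 0.3812

Let J = {S2, S4}.
P(J) = 0.12 + 0.12 = 0.24.
P(S ∩ J) = 0.4749·0.12 + 0.2875·0.12 = 0.056988 + 0.0345 = 0.091488.
P(S | J) = 0.091488 / 0.24 = 0.381200…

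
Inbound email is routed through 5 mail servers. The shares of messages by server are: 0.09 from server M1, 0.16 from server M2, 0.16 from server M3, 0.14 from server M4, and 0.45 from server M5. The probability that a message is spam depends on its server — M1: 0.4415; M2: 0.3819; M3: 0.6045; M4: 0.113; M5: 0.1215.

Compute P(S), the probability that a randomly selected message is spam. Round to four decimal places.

Summing over the partition,
P(S) = P(S|M1)·P(M1) + P(S|M2)·P(M2) + P(S|M3)·P(M3) + P(S|M4)·P(M4) + P(S|M5)·P(M5)
      = 0.4415·0.09 + 0.3819·0.16 + 0.6045·0.16 + 0.113·0.14 + 0.1215·0.45
      = 0.039735 + 0.061104 + 0.09672 + 0.01582 + 0.054675 = 0.268054

P(S) ≈ 0.2681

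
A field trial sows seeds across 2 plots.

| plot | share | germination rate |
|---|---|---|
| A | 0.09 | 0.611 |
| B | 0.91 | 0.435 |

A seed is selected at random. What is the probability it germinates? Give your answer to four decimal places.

P(G) = P(G|A)·P(A) + P(G|B)·P(B)
      = 0.611·0.09 + 0.435·0.91
      = 0.05499 + 0.39585 = 0.45084

0.4508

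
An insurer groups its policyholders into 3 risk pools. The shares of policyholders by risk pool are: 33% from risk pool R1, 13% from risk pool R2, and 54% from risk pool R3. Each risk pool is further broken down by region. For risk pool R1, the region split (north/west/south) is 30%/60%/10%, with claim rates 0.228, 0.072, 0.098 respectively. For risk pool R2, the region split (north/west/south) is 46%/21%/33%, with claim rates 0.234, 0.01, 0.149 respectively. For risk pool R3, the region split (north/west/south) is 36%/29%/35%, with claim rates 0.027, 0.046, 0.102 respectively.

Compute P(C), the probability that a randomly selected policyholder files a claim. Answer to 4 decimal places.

P(C|R1) = 0.3·0.228 + 0.6·0.072 + 0.1·0.098 = 0.0684 + 0.0432 + 0.0098 = 0.1214
P(C|R2) = 0.46·0.234 + 0.21·0.01 + 0.33·0.149 = 0.10764 + 0.0021 + 0.04917 = 0.15891
P(C|R3) = 0.36·0.027 + 0.29·0.046 + 0.35·0.102 = 0.00972 + 0.01334 + 0.0357 = 0.05876
By total probability over the outer partition,
P(C) = 0.33·0.1214 + 0.13·0.15891 + 0.54·0.05876
      = 0.040062 + 0.0206583 + 0.0317304 = 0.0924507

P(C) ≈ 0.0925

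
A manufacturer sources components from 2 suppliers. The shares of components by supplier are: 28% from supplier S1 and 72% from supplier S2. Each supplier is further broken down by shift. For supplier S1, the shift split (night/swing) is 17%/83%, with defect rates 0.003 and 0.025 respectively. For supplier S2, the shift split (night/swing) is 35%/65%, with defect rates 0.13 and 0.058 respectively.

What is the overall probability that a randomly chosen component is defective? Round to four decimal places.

P(D|S1) = 0.17·0.003 + 0.83·0.025 = 0.00051 + 0.02075 = 0.02126
P(D|S2) = 0.35·0.13 + 0.65·0.058 = 0.0455 + 0.0377 = 0.0832
Then overall,
P(D) = 0.28·0.02126 + 0.72·0.0832
      = 0.0059528 + 0.059904 = 0.0658568

P(D) ≈ 0.0659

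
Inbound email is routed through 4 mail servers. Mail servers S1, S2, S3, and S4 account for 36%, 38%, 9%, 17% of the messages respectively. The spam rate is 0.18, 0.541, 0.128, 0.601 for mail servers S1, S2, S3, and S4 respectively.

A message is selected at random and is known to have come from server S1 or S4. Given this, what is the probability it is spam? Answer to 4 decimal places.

0.3150

Let J = {S1, S4}.
P(J) = 0.36 + 0.17 = 0.53.
P(S ∩ J) = 0.18·0.36 + 0.601·0.17 = 0.0648 + 0.10217 = 0.16697.
P(S | J) = 0.16697 / 0.53 = 0.315038…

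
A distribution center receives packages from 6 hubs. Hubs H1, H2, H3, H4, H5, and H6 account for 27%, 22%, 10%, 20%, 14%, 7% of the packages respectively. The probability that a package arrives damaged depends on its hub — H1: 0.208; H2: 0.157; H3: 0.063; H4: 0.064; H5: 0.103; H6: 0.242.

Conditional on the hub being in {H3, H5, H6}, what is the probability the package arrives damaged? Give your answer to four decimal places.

0.1215

Let S = {H3, H5, H6}.
P(S) = 0.1 + 0.14 + 0.07 = 0.31.
P(D ∩ S) = 0.063·0.1 + 0.103·0.14 + 0.242·0.07 = 0.0063 + 0.01442 + 0.01694 = 0.03766.
P(D | S) = 0.03766 / 0.31 = 0.121484…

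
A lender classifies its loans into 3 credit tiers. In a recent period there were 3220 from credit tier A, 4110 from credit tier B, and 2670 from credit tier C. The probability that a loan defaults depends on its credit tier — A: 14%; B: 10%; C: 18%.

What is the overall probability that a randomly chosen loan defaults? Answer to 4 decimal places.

P(D) ≈ 0.1342

Total: 3220 + 4110 + 2670 = 10000.
P(A) = 3220/10000 = 0.322. P(B) = 4110/10000 = 0.411. P(C) = 2670/10000 = 0.267.
Using total probability over the partition,
P(D) = P(D|A)·P(A) + P(D|B)·P(B) + P(D|C)·P(C)
      = 0.14·0.322 + 0.1·0.411 + 0.18·0.267
      = 0.04508 + 0.0411 + 0.04806 = 0.13424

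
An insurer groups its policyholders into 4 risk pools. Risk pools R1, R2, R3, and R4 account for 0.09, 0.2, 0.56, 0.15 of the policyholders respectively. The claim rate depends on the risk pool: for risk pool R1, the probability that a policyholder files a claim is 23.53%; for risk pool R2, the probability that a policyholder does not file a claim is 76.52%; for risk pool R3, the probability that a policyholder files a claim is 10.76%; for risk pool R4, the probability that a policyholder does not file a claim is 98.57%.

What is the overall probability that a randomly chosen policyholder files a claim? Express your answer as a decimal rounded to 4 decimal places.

0.1305

P(C|R2) = 1 − 0.7652 = 0.2348.
P(C|R4) = 1 − 0.9857 = 0.0143.
Using total probability over the partition,
P(C) = P(C|R1)·P(R1) + P(C|R2)·P(R2) + P(C|R3)·P(R3) + P(C|R4)·P(R4)
      = 0.2353·0.09 + 0.2348·0.2 + 0.1076·0.56 + 0.0143·0.15
      = 0.021177 + 0.04696 + 0.060256 + 0.002145 = 0.130538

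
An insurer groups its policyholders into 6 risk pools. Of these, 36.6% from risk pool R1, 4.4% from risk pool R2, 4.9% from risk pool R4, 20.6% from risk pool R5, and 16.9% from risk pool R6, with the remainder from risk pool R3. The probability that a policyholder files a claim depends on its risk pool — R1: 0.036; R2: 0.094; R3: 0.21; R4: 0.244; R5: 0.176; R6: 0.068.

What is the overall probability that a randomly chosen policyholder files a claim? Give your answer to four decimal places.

P(C) ≈ 0.1119

P(R3) = 1 − (0.366 + 0.044 + 0.049 + 0.206 + 0.169) = 0.166.
P(C) = P(C|R1)·P(R1) + P(C|R2)·P(R2) + P(C|R3)·P(R3) + P(C|R4)·P(R4) + P(C|R5)·P(R5) + P(C|R6)·P(R6)
      = 0.036·0.366 + 0.094·0.044 + 0.21·0.166 + 0.244·0.049 + 0.176·0.206 + 0.068·0.169
      = 0.013176 + 0.004136 + 0.03486 + 0.011956 + 0.036256 + 0.011492 = 0.111876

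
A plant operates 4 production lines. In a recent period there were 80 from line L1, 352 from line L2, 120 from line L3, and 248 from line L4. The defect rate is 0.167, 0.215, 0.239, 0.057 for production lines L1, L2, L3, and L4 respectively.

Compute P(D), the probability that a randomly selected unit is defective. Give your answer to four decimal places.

0.1648

Total: 80 + 352 + 120 + 248 = 800.
P(L1) = 80/800 = 0.1. P(L2) = 352/800 = 0.44. P(L3) = 120/800 = 0.15. P(L4) = 248/800 = 0.31.
P(D) = P(D|L1)·P(L1) + P(D|L2)·P(L2) + P(D|L3)·P(L3) + P(D|L4)·P(L4)
      = 0.167·0.1 + 0.215·0.44 + 0.239·0.15 + 0.057·0.31
      = 0.0167 + 0.0946 + 0.03585 + 0.01767 = 0.16482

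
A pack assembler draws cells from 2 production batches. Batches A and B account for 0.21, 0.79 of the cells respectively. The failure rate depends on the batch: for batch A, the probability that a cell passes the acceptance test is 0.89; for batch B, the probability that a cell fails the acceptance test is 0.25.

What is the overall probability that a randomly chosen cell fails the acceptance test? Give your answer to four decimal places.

P(F|A) = 1 − 0.89 = 0.11.
P(F) = P(F|A)·P(A) + P(F|B)·P(B)
      = 0.11·0.21 + 0.25·0.79
      = 0.0231 + 0.1975 = 0.2206

0.2206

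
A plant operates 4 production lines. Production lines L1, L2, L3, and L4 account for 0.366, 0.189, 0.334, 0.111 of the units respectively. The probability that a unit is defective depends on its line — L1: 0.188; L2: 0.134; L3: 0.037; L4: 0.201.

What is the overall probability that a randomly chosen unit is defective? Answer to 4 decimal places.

P(D) ≈ 0.1288

P(D) = P(D|L1)·P(L1) + P(D|L2)·P(L2) + P(D|L3)·P(L3) + P(D|L4)·P(L4)
      = 0.188·0.366 + 0.134·0.189 + 0.037·0.334 + 0.201·0.111
      = 0.068808 + 0.025326 + 0.012358 + 0.022311 = 0.128803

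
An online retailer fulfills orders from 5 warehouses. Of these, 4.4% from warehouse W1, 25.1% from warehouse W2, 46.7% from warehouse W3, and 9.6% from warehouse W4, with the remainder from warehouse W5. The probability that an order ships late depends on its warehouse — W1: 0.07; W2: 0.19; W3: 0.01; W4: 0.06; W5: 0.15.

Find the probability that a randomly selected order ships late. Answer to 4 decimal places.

P(L) ≈ 0.0825

P(W5) = 1 − (0.044 + 0.251 + 0.467 + 0.096) = 0.142.
P(L) = P(L|W1)·P(W1) + P(L|W2)·P(W2) + P(L|W3)·P(W3) + P(L|W4)·P(W4) + P(L|W5)·P(W5)
      = 0.07·0.044 + 0.19·0.251 + 0.01·0.467 + 0.06·0.096 + 0.15·0.142
      = 0.00308 + 0.04769 + 0.00467 + 0.00576 + 0.0213 = 0.0825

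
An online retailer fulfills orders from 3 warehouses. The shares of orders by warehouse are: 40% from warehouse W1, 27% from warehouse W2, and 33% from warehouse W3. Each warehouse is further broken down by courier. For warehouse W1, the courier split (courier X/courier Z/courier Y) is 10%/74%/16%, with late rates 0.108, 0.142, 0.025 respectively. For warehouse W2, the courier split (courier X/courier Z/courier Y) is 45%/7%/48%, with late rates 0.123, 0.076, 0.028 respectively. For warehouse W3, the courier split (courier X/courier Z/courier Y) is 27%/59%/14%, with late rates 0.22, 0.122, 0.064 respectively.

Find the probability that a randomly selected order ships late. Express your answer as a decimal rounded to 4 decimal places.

0.1143

P(L|W1) = 0.1·0.108 + 0.74·0.142 + 0.16·0.025 = 0.0108 + 0.10508 + 0.004 = 0.11988
P(L|W2) = 0.45·0.123 + 0.07·0.076 + 0.48·0.028 = 0.05535 + 0.00532 + 0.01344 = 0.07411
P(L|W3) = 0.27·0.22 + 0.59·0.122 + 0.14·0.064 = 0.0594 + 0.07198 + 0.00896 = 0.14034
By total probability over the outer partition,
P(L) = 0.4·0.11988 + 0.27·0.07411 + 0.33·0.14034
      = 0.047952 + 0.0200097 + 0.0463122 = 0.1142739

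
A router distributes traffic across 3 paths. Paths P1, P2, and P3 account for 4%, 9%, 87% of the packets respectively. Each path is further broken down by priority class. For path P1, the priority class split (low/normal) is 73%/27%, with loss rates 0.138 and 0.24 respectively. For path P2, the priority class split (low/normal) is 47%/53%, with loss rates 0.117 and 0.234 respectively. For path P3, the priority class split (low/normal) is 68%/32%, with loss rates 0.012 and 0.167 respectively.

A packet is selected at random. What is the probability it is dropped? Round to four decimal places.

P(L|P1) = 0.73·0.138 + 0.27·0.24 = 0.10074 + 0.0648 = 0.16554
P(L|P2) = 0.47·0.117 + 0.53·0.234 = 0.05499 + 0.12402 = 0.17901
P(L|P3) = 0.68·0.012 + 0.32·0.167 = 0.00816 + 0.05344 = 0.0616
Then overall,
P(L) = 0.04·0.16554 + 0.09·0.17901 + 0.87·0.0616
      = 0.0066216 + 0.0161109 + 0.053592 = 0.0763245

P(L) ≈ 0.0763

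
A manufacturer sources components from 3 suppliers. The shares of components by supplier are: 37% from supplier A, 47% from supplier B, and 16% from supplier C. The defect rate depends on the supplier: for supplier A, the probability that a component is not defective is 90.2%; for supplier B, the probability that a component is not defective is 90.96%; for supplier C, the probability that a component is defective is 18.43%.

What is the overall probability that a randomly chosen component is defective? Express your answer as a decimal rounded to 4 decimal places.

P(D) ≈ 0.1082

P(D|A) = 1 − 0.902 = 0.098.
P(D|B) = 1 − 0.9096 = 0.0904.
By the law of total probability,
P(D) = P(D|A)·P(A) + P(D|B)·P(B) + P(D|C)·P(C)
      = 0.098·0.37 + 0.0904·0.47 + 0.1843·0.16
      = 0.03626 + 0.042488 + 0.029488 = 0.108236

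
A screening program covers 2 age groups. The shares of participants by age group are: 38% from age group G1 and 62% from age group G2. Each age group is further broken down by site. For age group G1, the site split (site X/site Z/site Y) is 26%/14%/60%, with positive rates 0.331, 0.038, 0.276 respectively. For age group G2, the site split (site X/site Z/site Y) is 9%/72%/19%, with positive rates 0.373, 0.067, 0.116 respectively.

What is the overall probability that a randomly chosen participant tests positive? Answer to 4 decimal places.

P(T|G1) = 0.26·0.331 + 0.14·0.038 + 0.6·0.276 = 0.08606 + 0.00532 + 0.1656 = 0.25698
P(T|G2) = 0.09·0.373 + 0.72·0.067 + 0.19·0.116 = 0.03357 + 0.04824 + 0.02204 = 0.10385
By total probability over the outer partition,
P(T) = 0.38·0.25698 + 0.62·0.10385
      = 0.0976524 + 0.064387 = 0.1620394

P(T) ≈ 0.1620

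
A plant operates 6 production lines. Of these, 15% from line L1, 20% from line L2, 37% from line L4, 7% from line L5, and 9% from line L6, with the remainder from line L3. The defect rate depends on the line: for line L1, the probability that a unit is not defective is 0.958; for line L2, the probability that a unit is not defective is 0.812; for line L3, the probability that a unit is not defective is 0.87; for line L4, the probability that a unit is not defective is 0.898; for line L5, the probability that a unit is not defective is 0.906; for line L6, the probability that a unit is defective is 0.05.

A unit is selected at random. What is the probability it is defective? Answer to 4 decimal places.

P(D) ≈ 0.1083

P(L3) = 1 − (0.15 + 0.2 + 0.37 + 0.07 + 0.09) = 0.12.
P(D|L1) = 1 − 0.958 = 0.042.
P(D|L2) = 1 − 0.812 = 0.188.
P(D|L3) = 1 − 0.87 = 0.13.
P(D|L4) = 1 − 0.898 = 0.102.
P(D|L5) = 1 − 0.906 = 0.094.
P(D) = P(D|L1)·P(L1) + P(D|L2)·P(L2) + P(D|L3)·P(L3) + P(D|L4)·P(L4) + P(D|L5)·P(L5) + P(D|L6)·P(L6)
      = 0.042·0.15 + 0.188·0.2 + 0.13·0.12 + 0.102·0.37 + 0.094·0.07 + 0.05·0.09
      = 0.0063 + 0.0376 + 0.0156 + 0.03774 + 0.00658 + 0.0045 = 0.10832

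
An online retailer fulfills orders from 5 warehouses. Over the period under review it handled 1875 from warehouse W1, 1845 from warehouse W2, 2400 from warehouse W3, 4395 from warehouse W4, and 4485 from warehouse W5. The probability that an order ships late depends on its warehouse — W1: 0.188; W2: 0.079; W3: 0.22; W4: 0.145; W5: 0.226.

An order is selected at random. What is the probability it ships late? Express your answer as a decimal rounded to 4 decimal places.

Total: 1875 + 1845 + 2400 + 4395 + 4485 = 15000.
P(W1) = 1875/15000 = 0.125. P(W2) = 1845/15000 = 0.123. P(W3) = 2400/15000 = 0.16. P(W4) = 4395/15000 = 0.293. P(W5) = 4485/15000 = 0.299.
P(L) = P(L|W1)·P(W1) + P(L|W2)·P(W2) + P(L|W3)·P(W3) + P(L|W4)·P(W4) + P(L|W5)·P(W5)
      = 0.188·0.125 + 0.079·0.123 + 0.22·0.16 + 0.145·0.293 + 0.226·0.299
      = 0.0235 + 0.009717 + 0.0352 + 0.042485 + 0.067574 = 0.178476

P(L) ≈ 0.1785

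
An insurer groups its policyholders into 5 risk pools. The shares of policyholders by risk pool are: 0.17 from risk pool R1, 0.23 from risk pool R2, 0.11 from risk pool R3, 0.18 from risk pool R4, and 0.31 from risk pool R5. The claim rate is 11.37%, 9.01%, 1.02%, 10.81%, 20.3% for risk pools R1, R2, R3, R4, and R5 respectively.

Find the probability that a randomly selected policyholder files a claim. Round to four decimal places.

Summing over the partition,
P(C) = P(C|R1)·P(R1) + P(C|R2)·P(R2) + P(C|R3)·P(R3) + P(C|R4)·P(R4) + P(C|R5)·P(R5)
      = 0.1137·0.17 + 0.0901·0.23 + 0.0102·0.11 + 0.1081·0.18 + 0.203·0.31
      = 0.019329 + 0.020723 + 0.001122 + 0.019458 + 0.06293 = 0.123562

P(C) ≈ 0.1236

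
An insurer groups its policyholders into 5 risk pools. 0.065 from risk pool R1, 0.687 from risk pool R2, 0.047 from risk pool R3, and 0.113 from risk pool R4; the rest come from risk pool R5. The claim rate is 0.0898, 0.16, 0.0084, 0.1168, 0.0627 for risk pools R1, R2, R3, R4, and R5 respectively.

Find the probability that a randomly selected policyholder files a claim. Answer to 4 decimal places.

P(C) ≈ 0.1349

P(R5) = 1 − (0.065 + 0.687 + 0.047 + 0.113) = 0.088.
P(C) = P(C|R1)·P(R1) + P(C|R2)·P(R2) + P(C|R3)·P(R3) + P(C|R4)·P(R4) + P(C|R5)·P(R5)
      = 0.0898·0.065 + 0.16·0.687 + 0.0084·0.047 + 0.1168·0.113 + 0.0627·0.088
      = 0.005837 + 0.10992 + 0.0003948 + 0.0131984 + 0.0055176 = 0.1348678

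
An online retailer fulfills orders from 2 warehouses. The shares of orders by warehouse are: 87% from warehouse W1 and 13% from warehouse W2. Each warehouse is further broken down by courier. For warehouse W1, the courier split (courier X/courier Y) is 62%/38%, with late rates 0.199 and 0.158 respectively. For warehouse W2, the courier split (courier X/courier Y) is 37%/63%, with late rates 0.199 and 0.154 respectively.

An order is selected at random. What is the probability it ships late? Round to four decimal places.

P(L) ≈ 0.1818

P(L|W1) = 0.62·0.199 + 0.38·0.158 = 0.12338 + 0.06004 = 0.18342
P(L|W2) = 0.37·0.199 + 0.63·0.154 = 0.07363 + 0.09702 = 0.17065
Then overall,
P(L) = 0.87·0.18342 + 0.13·0.17065
      = 0.1595754 + 0.0221845 = 0.1817599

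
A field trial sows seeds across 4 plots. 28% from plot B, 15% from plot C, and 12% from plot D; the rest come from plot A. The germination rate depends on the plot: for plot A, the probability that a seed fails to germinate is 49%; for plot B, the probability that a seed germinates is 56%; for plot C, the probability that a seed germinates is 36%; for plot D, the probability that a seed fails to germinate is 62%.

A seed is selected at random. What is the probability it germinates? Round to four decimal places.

0.4859

P(A) = 1 − (0.28 + 0.15 + 0.12) = 0.45.
P(G|A) = 1 − 0.49 = 0.51.
P(G|D) = 1 − 0.62 = 0.38.
P(G) = P(G|A)·P(A) + P(G|B)·P(B) + P(G|C)·P(C) + P(G|D)·P(D)
      = 0.51·0.45 + 0.56·0.28 + 0.36·0.15 + 0.38·0.12
      = 0.2295 + 0.1568 + 0.054 + 0.0456 = 0.4859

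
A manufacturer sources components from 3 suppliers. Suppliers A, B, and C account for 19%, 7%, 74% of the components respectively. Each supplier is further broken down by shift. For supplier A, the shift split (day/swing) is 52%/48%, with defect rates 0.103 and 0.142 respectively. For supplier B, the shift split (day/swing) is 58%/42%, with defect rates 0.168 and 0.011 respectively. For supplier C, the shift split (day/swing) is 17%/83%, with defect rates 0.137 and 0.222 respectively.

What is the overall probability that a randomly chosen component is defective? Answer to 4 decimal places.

P(D|A) = 0.52·0.103 + 0.48·0.142 = 0.05356 + 0.06816 = 0.12172
P(D|B) = 0.58·0.168 + 0.42·0.011 = 0.09744 + 0.00462 = 0.10206
P(D|C) = 0.17·0.137 + 0.83·0.222 = 0.02329 + 0.18426 = 0.20755
Then overall,
P(D) = 0.19·0.12172 + 0.07·0.10206 + 0.74·0.20755
      = 0.0231268 + 0.0071442 + 0.153587 = 0.183858

0.1839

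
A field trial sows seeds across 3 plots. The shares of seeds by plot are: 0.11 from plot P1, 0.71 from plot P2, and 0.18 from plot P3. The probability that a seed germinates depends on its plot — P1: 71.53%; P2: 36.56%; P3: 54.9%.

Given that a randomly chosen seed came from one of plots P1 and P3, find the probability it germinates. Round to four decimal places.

0.6121

Let S = {P1, P3}.
P(S) = 0.11 + 0.18 = 0.29.
P(G ∩ S) = 0.7153·0.11 + 0.549·0.18 = 0.078683 + 0.09882 = 0.177503.
P(G | S) = 0.177503 / 0.29 = 0.612079…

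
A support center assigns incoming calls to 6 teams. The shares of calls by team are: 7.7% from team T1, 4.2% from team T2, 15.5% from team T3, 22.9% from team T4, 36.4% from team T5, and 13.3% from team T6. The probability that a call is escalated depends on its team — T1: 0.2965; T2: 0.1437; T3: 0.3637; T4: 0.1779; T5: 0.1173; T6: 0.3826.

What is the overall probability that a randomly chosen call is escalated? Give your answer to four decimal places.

Using total probability over the partition,
P(E) = P(E|T1)·P(T1) + P(E|T2)·P(T2) + P(E|T3)·P(T3) + P(E|T4)·P(T4) + P(E|T5)·P(T5) + P(E|T6)·P(T6)
      = 0.2965·0.077 + 0.1437·0.042 + 0.3637·0.155 + 0.1779·0.229 + 0.1173·0.364 + 0.3826·0.133
      = 0.0228305 + 0.0060354 + 0.0563735 + 0.0407391 + 0.0426972 + 0.0508858 = 0.2195615

0.2196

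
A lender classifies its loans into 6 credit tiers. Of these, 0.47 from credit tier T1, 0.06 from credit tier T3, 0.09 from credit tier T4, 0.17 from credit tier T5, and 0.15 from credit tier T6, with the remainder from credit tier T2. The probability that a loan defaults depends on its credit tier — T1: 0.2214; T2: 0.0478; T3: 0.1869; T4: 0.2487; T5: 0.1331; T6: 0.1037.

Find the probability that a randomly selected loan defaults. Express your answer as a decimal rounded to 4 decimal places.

0.1787

P(T2) = 1 − (0.47 + 0.06 + 0.09 + 0.17 + 0.15) = 0.06.
P(D) = P(D|T1)·P(T1) + P(D|T2)·P(T2) + P(D|T3)·P(T3) + P(D|T4)·P(T4) + P(D|T5)·P(T5) + P(D|T6)·P(T6)
      = 0.2214·0.47 + 0.0478·0.06 + 0.1869·0.06 + 0.2487·0.09 + 0.1331·0.17 + 0.1037·0.15
      = 0.104058 + 0.002868 + 0.011214 + 0.022383 + 0.022627 + 0.015555 = 0.178705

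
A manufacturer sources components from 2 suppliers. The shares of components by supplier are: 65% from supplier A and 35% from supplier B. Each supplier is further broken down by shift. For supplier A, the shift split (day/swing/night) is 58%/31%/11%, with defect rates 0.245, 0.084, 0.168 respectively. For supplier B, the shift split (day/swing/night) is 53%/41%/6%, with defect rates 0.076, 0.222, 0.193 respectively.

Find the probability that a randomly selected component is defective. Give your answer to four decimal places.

P(D|A) = 0.58·0.245 + 0.31·0.084 + 0.11·0.168 = 0.1421 + 0.02604 + 0.01848 = 0.18662
P(D|B) = 0.53·0.076 + 0.41·0.222 + 0.06·0.193 = 0.04028 + 0.09102 + 0.01158 = 0.14288
Then overall,
P(D) = 0.65·0.18662 + 0.35·0.14288
      = 0.121303 + 0.050008 = 0.171311

P(D) ≈ 0.1713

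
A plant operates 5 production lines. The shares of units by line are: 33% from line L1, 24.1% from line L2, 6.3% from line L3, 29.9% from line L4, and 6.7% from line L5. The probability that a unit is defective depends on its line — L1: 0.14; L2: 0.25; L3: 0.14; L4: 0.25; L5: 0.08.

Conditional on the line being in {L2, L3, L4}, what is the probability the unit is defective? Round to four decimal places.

Let S = {L2, L3, L4}.
P(S) = 0.241 + 0.063 + 0.299 = 0.603.
P(D ∩ S) = 0.25·0.241 + 0.14·0.063 + 0.25·0.299 = 0.06025 + 0.00882 + 0.07475 = 0.14382.
P(D | S) = 0.14382 / 0.603 = 0.238507…

0.2385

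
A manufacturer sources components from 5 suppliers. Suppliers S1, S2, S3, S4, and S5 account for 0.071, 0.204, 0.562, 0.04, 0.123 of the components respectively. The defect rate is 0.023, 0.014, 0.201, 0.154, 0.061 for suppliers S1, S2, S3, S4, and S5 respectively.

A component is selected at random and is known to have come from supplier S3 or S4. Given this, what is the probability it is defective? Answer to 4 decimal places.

P(D|S) ≈ 0.1979

Let S = {S3, S4}.
P(S) = 0.562 + 0.04 = 0.602.
P(D ∩ S) = 0.201·0.562 + 0.154·0.04 = 0.112962 + 0.00616 = 0.119122.
P(D | S) = 0.119122 / 0.602 = 0.197877…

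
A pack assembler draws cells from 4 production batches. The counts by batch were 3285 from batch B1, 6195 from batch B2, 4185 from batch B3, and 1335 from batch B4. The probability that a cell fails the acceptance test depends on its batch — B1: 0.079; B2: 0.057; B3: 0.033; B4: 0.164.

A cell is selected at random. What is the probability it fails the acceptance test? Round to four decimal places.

Total: 3285 + 6195 + 4185 + 1335 = 15000.
P(B1) = 3285/15000 = 0.219. P(B2) = 6195/15000 = 0.413. P(B3) = 4185/15000 = 0.279. P(B4) = 1335/15000 = 0.089.
P(F) = P(F|B1)·P(B1) + P(F|B2)·P(B2) + P(F|B3)·P(B3) + P(F|B4)·P(B4)
      = 0.079·0.219 + 0.057·0.413 + 0.033·0.279 + 0.164·0.089
      = 0.017301 + 0.023541 + 0.009207 + 0.014596 = 0.064645

0.0646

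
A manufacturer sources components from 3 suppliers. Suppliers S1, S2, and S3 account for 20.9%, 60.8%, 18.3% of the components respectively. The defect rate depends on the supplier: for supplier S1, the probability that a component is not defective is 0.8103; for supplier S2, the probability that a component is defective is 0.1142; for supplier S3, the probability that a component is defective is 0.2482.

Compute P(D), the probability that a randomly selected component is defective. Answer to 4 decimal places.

P(D|S1) = 1 − 0.8103 = 0.1897.
Using total probability over the partition,
P(D) = P(D|S1)·P(S1) + P(D|S2)·P(S2) + P(D|S3)·P(S3)
      = 0.1897·0.209 + 0.1142·0.608 + 0.2482·0.183
      = 0.0396473 + 0.0694336 + 0.0454206 = 0.1545015

P(D) ≈ 0.1545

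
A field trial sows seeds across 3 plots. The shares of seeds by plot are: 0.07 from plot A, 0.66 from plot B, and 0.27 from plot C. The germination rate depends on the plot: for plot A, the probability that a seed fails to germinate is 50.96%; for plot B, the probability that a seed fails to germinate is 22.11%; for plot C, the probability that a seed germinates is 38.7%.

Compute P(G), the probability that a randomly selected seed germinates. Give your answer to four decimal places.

P(G) ≈ 0.6529

P(G|A) = 1 − 0.5096 = 0.4904.
P(G|B) = 1 − 0.2211 = 0.7789.
Using total probability over the partition,
P(G) = P(G|A)·P(A) + P(G|B)·P(B) + P(G|C)·P(C)
      = 0.4904·0.07 + 0.7789·0.66 + 0.387·0.27
      = 0.034328 + 0.514074 + 0.10449 = 0.652892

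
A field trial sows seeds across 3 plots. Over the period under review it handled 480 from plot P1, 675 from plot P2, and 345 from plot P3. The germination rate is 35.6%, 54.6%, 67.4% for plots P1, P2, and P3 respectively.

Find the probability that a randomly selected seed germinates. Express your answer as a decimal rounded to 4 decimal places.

0.5146

Total: 480 + 675 + 345 = 1500.
P(P1) = 480/1500 = 0.32. P(P2) = 675/1500 = 0.45. P(P3) = 345/1500 = 0.23.
By the law of total probability,
P(G) = P(G|P1)·P(P1) + P(G|P2)·P(P2) + P(G|P3)·P(P3)
      = 0.356·0.32 + 0.546·0.45 + 0.674·0.23
      = 0.11392 + 0.2457 + 0.15502 = 0.51464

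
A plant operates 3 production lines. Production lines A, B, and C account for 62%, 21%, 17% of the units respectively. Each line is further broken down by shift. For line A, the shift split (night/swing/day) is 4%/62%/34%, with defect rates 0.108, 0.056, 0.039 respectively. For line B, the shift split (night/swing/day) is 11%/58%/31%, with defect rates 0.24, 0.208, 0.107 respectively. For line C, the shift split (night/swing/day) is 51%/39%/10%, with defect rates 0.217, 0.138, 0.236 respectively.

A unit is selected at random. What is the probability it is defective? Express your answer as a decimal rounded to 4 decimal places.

P(D) ≈ 0.1022

P(D|A) = 0.04·0.108 + 0.62·0.056 + 0.34·0.039 = 0.00432 + 0.03472 + 0.01326 = 0.0523
P(D|B) = 0.11·0.24 + 0.58·0.208 + 0.31·0.107 = 0.0264 + 0.12064 + 0.03317 = 0.18021
P(D|C) = 0.51·0.217 + 0.39·0.138 + 0.1·0.236 = 0.11067 + 0.05382 + 0.0236 = 0.18809
By total probability over the outer partition,
P(D) = 0.62·0.0523 + 0.21·0.18021 + 0.17·0.18809
      = 0.032426 + 0.0378441 + 0.0319753 = 0.1022454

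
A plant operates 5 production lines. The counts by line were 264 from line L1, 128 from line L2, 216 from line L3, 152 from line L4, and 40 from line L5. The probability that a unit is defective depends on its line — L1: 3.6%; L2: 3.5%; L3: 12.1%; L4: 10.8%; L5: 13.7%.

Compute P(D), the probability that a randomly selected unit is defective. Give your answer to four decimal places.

Total: 264 + 128 + 216 + 152 + 40 = 800.
P(L1) = 264/800 = 0.33. P(L2) = 128/800 = 0.16. P(L3) = 216/800 = 0.27. P(L4) = 152/800 = 0.19. P(L5) = 40/800 = 0.05.
P(D) = P(D|L1)·P(L1) + P(D|L2)·P(L2) + P(D|L3)·P(L3) + P(D|L4)·P(L4) + P(D|L5)·P(L5)
      = 0.036·0.33 + 0.035·0.16 + 0.121·0.27 + 0.108·0.19 + 0.137·0.05
      = 0.01188 + 0.0056 + 0.03267 + 0.02052 + 0.00685 = 0.07752

0.0775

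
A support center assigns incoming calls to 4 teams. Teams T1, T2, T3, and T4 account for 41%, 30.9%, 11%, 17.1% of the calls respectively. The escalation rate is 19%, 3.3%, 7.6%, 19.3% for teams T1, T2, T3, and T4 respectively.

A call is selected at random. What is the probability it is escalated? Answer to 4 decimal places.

Using total probability over the partition,
P(E) = P(E|T1)·P(T1) + P(E|T2)·P(T2) + P(E|T3)·P(T3) + P(E|T4)·P(T4)
      = 0.19·0.41 + 0.033·0.309 + 0.076·0.11 + 0.193·0.171
      = 0.0779 + 0.010197 + 0.00836 + 0.033003 = 0.12946

P(E) ≈ 0.1295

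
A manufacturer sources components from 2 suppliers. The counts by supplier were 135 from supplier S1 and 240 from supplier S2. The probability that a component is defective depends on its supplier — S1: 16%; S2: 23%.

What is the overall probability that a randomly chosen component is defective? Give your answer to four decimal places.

P(D) ≈ 0.2048

Total: 135 + 240 = 375.
P(S1) = 135/375 = 0.36. P(S2) = 240/375 = 0.64.
P(D) = P(D|S1)·P(S1) + P(D|S2)·P(S2)
      = 0.16·0.36 + 0.23·0.64
      = 0.0576 + 0.1472 = 0.2048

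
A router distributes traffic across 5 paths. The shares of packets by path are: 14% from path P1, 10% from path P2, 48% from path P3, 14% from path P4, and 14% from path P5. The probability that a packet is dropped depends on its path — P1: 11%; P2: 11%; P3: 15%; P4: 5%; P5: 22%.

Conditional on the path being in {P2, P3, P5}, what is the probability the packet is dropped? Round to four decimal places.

0.1581

Let S = {P2, P3, P5}.
P(S) = 0.1 + 0.48 + 0.14 = 0.72.
P(L ∩ S) = 0.11·0.1 + 0.15·0.48 + 0.22·0.14 = 0.011 + 0.072 + 0.0308 = 0.1138.
P(L | S) = 0.1138 / 0.72 = 0.158056…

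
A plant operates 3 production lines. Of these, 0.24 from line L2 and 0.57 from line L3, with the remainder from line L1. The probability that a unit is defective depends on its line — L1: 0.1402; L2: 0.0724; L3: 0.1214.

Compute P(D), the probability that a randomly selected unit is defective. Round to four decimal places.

P(D) ≈ 0.1132

P(L1) = 1 − (0.24 + 0.57) = 0.19.
Using total probability over the partition,
P(D) = P(D|L1)·P(L1) + P(D|L2)·P(L2) + P(D|L3)·P(L3)
      = 0.1402·0.19 + 0.0724·0.24 + 0.1214·0.57
      = 0.026638 + 0.017376 + 0.069198 = 0.113212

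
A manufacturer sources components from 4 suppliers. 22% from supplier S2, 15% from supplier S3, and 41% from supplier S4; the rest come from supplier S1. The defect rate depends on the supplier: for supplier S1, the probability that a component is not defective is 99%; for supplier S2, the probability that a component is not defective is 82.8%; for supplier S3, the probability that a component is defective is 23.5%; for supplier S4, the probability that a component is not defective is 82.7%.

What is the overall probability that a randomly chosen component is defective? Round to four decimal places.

P(S1) = 1 − (0.22 + 0.15 + 0.41) = 0.22.
P(D|S1) = 1 − 0.99 = 0.01.
P(D|S2) = 1 − 0.828 = 0.172.
P(D|S4) = 1 − 0.827 = 0.173.
P(D) = P(D|S1)·P(S1) + P(D|S2)·P(S2) + P(D|S3)·P(S3) + P(D|S4)·P(S4)
      = 0.01·0.22 + 0.172·0.22 + 0.235·0.15 + 0.173·0.41
      = 0.0022 + 0.03784 + 0.03525 + 0.07093 = 0.14622

P(D) ≈ 0.1462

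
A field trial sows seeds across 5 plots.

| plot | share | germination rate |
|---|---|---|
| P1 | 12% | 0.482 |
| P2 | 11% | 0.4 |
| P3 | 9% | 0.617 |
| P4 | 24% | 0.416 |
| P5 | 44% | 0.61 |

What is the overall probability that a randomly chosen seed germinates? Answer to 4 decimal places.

Using total probability over the partition,
P(G) = P(G|P1)·P(P1) + P(G|P2)·P(P2) + P(G|P3)·P(P3) + P(G|P4)·P(P4) + P(G|P5)·P(P5)
      = 0.482·0.12 + 0.4·0.11 + 0.617·0.09 + 0.416·0.24 + 0.61·0.44
      = 0.05784 + 0.044 + 0.05553 + 0.09984 + 0.2684 = 0.52561

0.5256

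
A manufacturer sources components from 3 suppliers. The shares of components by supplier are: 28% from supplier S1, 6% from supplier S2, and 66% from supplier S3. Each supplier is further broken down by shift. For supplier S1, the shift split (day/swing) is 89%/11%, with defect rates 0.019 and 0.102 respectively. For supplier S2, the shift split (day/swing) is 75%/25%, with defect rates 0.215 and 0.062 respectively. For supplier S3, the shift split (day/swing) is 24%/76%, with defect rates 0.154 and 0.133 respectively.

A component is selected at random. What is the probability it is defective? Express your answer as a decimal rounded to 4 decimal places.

P(D) ≈ 0.1096

P(D|S1) = 0.89·0.019 + 0.11·0.102 = 0.01691 + 0.01122 = 0.02813
P(D|S2) = 0.75·0.215 + 0.25·0.062 = 0.16125 + 0.0155 = 0.17675
P(D|S3) = 0.24·0.154 + 0.76·0.133 = 0.03696 + 0.10108 = 0.13804
By total probability over the outer partition,
P(D) = 0.28·0.02813 + 0.06·0.17675 + 0.66·0.13804
      = 0.0078764 + 0.010605 + 0.0911064 = 0.1095878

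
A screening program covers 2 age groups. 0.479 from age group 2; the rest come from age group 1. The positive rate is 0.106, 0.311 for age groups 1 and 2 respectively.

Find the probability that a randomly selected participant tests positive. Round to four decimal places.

0.2042

P(1) = 1 − (0.479) = 0.521.
P(T) = P(T|1)·P(1) + P(T|2)·P(2)
      = 0.106·0.521 + 0.311·0.479
      = 0.055226 + 0.148969 = 0.204195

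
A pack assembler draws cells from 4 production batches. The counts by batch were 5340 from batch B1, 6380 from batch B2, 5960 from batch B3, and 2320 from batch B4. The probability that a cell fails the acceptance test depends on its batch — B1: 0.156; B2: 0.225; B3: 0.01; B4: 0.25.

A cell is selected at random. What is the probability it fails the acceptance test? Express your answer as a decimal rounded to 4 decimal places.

Total: 5340 + 6380 + 5960 + 2320 = 20000.
P(B1) = 5340/20000 = 0.267. P(B2) = 6380/20000 = 0.319. P(B3) = 5960/20000 = 0.298. P(B4) = 2320/20000 = 0.116.
P(F) = P(F|B1)·P(B1) + P(F|B2)·P(B2) + P(F|B3)·P(B3) + P(F|B4)·P(B4)
      = 0.156·0.267 + 0.225·0.319 + 0.01·0.298 + 0.25·0.116
      = 0.041652 + 0.071775 + 0.00298 + 0.029 = 0.145407

P(F) ≈ 0.1454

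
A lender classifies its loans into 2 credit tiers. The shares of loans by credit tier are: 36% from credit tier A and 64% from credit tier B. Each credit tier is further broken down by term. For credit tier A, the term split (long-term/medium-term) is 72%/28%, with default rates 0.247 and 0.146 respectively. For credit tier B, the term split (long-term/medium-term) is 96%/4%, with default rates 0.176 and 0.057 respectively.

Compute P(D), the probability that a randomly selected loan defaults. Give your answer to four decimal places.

P(D|A) = 0.72·0.247 + 0.28·0.146 = 0.17784 + 0.04088 = 0.21872
P(D|B) = 0.96·0.176 + 0.04·0.057 = 0.16896 + 0.00228 = 0.17124
By total probability over the outer partition,
P(D) = 0.36·0.21872 + 0.64·0.17124
      = 0.0787392 + 0.1095936 = 0.1883328

P(D) ≈ 0.1883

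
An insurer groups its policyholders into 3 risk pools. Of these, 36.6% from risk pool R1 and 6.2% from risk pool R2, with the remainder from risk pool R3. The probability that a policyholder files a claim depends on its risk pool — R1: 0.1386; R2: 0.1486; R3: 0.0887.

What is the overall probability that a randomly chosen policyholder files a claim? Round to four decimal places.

P(R3) = 1 − (0.366 + 0.062) = 0.572.
P(C) = P(C|R1)·P(R1) + P(C|R2)·P(R2) + P(C|R3)·P(R3)
      = 0.1386·0.366 + 0.1486·0.062 + 0.0887·0.572
      = 0.0507276 + 0.0092132 + 0.0507364 = 0.1106772

0.1107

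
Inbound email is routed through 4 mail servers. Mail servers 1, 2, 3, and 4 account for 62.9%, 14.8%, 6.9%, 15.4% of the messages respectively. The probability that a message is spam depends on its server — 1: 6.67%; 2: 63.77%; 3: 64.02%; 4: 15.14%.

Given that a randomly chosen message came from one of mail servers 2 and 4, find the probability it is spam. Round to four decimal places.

Let J = {2, 4}.
P(J) = 0.148 + 0.154 = 0.302.
P(S ∩ J) = 0.6377·0.148 + 0.1514·0.154 = 0.0943796 + 0.0233156 = 0.1176952.
P(S | J) = 0.1176952 / 0.302 = 0.389719…

P(S|J) ≈ 0.3897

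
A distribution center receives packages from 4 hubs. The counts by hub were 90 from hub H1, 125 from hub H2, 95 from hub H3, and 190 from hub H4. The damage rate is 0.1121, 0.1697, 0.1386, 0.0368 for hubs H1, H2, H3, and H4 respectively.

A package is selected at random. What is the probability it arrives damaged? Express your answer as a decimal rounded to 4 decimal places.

0.1029

Total: 90 + 125 + 95 + 190 = 500.
P(H1) = 90/500 = 0.18. P(H2) = 125/500 = 0.25. P(H3) = 95/500 = 0.19. P(H4) = 190/500 = 0.38.
By the law of total probability,
P(D) = P(D|H1)·P(H1) + P(D|H2)·P(H2) + P(D|H3)·P(H3) + P(D|H4)·P(H4)
      = 0.1121·0.18 + 0.1697·0.25 + 0.1386·0.19 + 0.0368·0.38
      = 0.020178 + 0.042425 + 0.026334 + 0.013984 = 0.102921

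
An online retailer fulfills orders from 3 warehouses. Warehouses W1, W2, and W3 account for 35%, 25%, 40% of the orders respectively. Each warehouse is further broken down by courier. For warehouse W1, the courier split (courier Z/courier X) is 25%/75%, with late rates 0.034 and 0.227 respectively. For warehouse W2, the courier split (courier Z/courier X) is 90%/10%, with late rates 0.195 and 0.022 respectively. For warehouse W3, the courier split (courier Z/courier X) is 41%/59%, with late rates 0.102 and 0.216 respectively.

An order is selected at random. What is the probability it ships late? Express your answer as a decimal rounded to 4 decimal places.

0.1747

P(L|W1) = 0.25·0.034 + 0.75·0.227 = 0.0085 + 0.17025 = 0.17875
P(L|W2) = 0.9·0.195 + 0.1·0.022 = 0.1755 + 0.0022 = 0.1777
P(L|W3) = 0.41·0.102 + 0.59·0.216 = 0.04182 + 0.12744 = 0.16926
Then overall,
P(L) = 0.35·0.17875 + 0.25·0.1777 + 0.4·0.16926
      = 0.0625625 + 0.044425 + 0.067704 = 0.1746915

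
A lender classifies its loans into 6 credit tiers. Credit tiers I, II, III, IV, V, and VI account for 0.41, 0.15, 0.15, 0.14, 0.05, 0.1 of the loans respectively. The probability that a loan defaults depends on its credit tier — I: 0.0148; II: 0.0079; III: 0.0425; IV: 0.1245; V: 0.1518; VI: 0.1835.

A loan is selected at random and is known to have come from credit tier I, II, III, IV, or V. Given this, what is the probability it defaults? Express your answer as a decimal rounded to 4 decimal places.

0.0429

Let S = {I, II, III, IV, V}.
P(S) = 0.41 + 0.15 + 0.15 + 0.14 + 0.05 = 0.9.
P(D ∩ S) = 0.0148·0.41 + 0.0079·0.15 + 0.0425·0.15 + 0.1245·0.14 + 0.1518·0.05 = 0.006068 + 0.001185 + 0.006375 + 0.01743 + 0.00759 = 0.038648.
P(D | S) = 0.038648 / 0.9 = 0.042942…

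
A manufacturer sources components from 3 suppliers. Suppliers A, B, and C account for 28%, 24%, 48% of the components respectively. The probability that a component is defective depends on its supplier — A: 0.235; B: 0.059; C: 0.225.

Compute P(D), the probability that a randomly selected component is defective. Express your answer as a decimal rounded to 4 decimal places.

P(D) = P(D|A)·P(A) + P(D|B)·P(B) + P(D|C)·P(C)
      = 0.235·0.28 + 0.059·0.24 + 0.225·0.48
      = 0.0658 + 0.01416 + 0.108 = 0.18796

0.1880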